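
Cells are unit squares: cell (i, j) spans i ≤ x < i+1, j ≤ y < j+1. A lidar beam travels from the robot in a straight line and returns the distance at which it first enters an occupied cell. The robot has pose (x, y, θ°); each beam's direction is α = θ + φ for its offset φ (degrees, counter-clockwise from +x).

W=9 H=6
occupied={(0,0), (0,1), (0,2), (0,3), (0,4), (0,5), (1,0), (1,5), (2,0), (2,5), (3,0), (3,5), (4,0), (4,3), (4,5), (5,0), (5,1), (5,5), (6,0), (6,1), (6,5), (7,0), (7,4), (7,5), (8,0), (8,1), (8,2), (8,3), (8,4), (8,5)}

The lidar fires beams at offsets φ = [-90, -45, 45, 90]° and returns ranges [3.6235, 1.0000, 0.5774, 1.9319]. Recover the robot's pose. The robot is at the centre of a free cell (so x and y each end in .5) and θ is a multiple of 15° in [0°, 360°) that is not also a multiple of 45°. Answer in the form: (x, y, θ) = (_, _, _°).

Enumerate (i+0.5, j+0.5, θ) over the 24 free cells and 16 admissible headings. For each, cast all 4 beams and compare to the given ranges.
  (2.5, 3.5, 285°): beam 1 = 1.5529 ≠ 3.6235 ✗
  (5.5, 2.5, 195°): beam 1 = 2.5882 ≠ 3.6235 ✗
  (3.5, 3.5, 345°): beam 1 = 2.5882 ≠ 3.6235 ✗
  (7.5, 1.5, 285°): beam 1 = 0.5176 ≠ 3.6235 ✗
  …
  (4.5, 4.5, 75°): r_1=3.6235, r_2=1.0000, r_3=0.5774, r_4=1.9319 — all match ✓
No second candidate reproduces the full scan.

(x, y, θ) = (4.5, 4.5, 75°)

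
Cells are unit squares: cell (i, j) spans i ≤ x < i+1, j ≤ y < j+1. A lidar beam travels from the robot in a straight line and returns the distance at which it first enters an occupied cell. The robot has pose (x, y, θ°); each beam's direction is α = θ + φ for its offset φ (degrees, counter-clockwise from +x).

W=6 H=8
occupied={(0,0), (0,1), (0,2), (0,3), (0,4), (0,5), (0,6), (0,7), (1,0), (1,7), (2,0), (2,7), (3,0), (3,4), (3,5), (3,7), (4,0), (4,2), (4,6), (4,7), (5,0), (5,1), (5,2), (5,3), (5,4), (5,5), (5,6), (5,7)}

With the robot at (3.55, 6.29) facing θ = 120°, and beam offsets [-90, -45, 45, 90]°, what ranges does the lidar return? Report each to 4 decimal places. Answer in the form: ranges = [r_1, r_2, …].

beam 1: φ=-90°, α=30°
  dir = (cos 30°, sin 30°) = (0.8660, 0.5000); from cell (3,6)
  next x-line at t=0.5196, next y-line at t=1.4200; Δt_x=1.1547, Δt_y=2.0000
    x: enter (4,6) at t=0.5196 ← occupied
  → r_1 = 0.5196
beam 2: φ=-45°, α=75°
  dir = (cos 75°, sin 75°) = (0.2588, 0.9659); from cell (3,6)
  next x-line at t=1.7387, next y-line at t=0.7350; Δt_x=3.8637, Δt_y=1.0353
    y: enter (3,7) at t=0.7350 ← occupied
  → r_2 = 0.7350
beam 3: φ=45°, α=165°
  dir = (cos 165°, sin 165°) = (-0.9659, 0.2588); from cell (3,6)
  next x-line at t=0.5694, next y-line at t=2.7432; Δt_x=1.0353, Δt_y=3.8637
    x: enter (2,6) at t=0.5694
    x: enter (1,6) at t=1.6047
    x: enter (0,6) at t=2.6400 ← occupied
  → r_3 = 2.6400
beam 4: φ=90°, α=210°
  dir = (cos 210°, sin 210°) = (-0.8660, -0.5000); from cell (3,6)
  next x-line at t=0.6351, next y-line at t=0.5800; Δt_x=1.1547, Δt_y=2.0000
    y: enter (3,5) at t=0.5800 ← occupied
  → r_4 = 0.5800

ranges = [0.5196, 0.7350, 2.6400, 0.5800]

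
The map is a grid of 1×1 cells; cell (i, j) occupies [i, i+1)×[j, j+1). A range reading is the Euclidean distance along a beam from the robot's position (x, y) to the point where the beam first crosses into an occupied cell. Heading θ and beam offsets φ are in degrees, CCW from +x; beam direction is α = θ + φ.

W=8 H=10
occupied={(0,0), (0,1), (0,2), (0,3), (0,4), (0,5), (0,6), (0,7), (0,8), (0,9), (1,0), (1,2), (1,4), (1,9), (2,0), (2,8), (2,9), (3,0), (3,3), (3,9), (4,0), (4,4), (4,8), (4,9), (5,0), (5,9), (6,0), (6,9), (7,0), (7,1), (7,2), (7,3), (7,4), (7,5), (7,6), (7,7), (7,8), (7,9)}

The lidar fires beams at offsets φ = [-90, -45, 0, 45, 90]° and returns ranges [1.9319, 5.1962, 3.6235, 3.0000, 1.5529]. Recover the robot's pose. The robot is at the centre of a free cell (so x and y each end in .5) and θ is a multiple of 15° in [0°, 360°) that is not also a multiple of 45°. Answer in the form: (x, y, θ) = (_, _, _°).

(x, y, θ) = (2.5, 5.5, 75°)

Candidates: 42 free-cell centres × 16 headings = 672 poses. Raycast each; keep the one whose scan matches to 4 dp.
  (6.5, 2.5, 300°): beam 1 = 3.0000 ≠ 1.9319 ✗
  (2.5, 1.5, 30°): beam 1 = 0.5774 ≠ 1.9319 ✗
  (3.5, 5.5, 150°): beam 1 = 2.8868 ≠ 1.9319 ✗
  (2.5, 3.5, 300°): beam 1 = 1.0000 ≠ 1.9319 ✗
  (1.5, 7.5, 300°): beam 1 = 0.5774 ≠ 1.9319 ✗
  …
  (2.5, 5.5, 75°): r_1=1.9319, r_2=5.1962, r_3=3.6235, r_4=3.0000, r_5=1.5529 — all match ✓
No second candidate reproduces the full scan.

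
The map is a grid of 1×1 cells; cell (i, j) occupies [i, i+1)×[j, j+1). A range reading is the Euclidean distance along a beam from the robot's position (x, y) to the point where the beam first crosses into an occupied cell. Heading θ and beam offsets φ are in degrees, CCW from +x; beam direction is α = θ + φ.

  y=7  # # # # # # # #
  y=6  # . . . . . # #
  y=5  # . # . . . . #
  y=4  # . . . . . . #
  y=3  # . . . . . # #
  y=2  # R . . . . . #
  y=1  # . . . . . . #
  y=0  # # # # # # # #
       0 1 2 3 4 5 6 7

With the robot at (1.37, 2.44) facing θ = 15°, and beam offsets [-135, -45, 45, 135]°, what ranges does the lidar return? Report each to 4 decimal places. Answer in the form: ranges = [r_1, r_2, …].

beam 1: φ=-135°, α=240°
  cosα=-0.5000 sinα=-0.8660 | (1,2) | tMaxX 0.7400 tMaxY 0.5081 | tΔX 2.0000 tΔY 1.1547
    t=0.5081 [y] (1,1)
    t=0.7400 [x] (0,1) — stop
  → r_1 = 0.7400
beam 2: φ=-45°, α=330°
  cosα=0.8660 sinα=-0.5000 | (1,2) | tMaxX 0.7275 tMaxY 0.8800 | tΔX 1.1547 tΔY 2.0000
    t=0.7275 [x] (2,2)
    t=0.8800 [y] (2,1)
    t=1.8822 [x] (3,1)
    t=2.8800 [y] (3,0) — stop
  → r_2 = 2.8800
beam 3: φ=45°, α=60°
  cosα=0.5000 sinα=0.8660 | (1,2) | tMaxX 1.2600 tMaxY 0.6466 | tΔX 2.0000 tΔY 1.1547
    t=0.6466 [y] (1,3)
    t=1.2600 [x] (2,3)
    t=1.8013 [y] (2,4)
    t=2.9560 [y] (2,5) — stop
  → r_3 = 2.9560
beam 4: φ=135°, α=150°
  cosα=-0.8660 sinα=0.5000 | (1,2) | tMaxX 0.4272 tMaxY 1.1200 | tΔX 1.1547 tΔY 2.0000
    t=0.4272 [x] (0,2) — stop
  → r_4 = 0.4272

ranges = [0.7400, 2.8800, 2.9560, 0.4272]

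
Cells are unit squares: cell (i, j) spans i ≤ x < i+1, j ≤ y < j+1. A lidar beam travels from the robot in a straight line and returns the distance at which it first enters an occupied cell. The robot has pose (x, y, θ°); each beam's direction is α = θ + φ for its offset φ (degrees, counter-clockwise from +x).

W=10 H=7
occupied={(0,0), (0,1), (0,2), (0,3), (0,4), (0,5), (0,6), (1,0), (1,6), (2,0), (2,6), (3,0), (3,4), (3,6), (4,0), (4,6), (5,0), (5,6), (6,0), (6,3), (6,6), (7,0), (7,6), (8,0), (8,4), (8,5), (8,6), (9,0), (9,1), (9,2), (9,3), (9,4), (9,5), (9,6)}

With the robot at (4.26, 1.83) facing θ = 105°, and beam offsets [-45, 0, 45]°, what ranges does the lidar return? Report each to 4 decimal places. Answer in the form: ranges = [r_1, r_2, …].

beam 1: φ=-45°, α=60°
  cosα=0.5000 sinα=0.8660 | (4,1) | tMaxX 1.4800 tMaxY 0.1963 | tΔX 2.0000 tΔY 1.1547
    t=0.1963 [y] (4,2)
    t=1.3510 [y] (4,3)
    t=1.4800 [x] (5,3)
    t=2.5057 [y] (5,4)
    t=3.4800 [x] (6,4)
    t=3.6604 [y] (6,5)
    t=4.8151 [y] (6,6) — stop
  → r_1 = 4.8151
beam 2: φ=0°, α=105°
  cosα=-0.2588 sinα=0.9659 | (4,1) | tMaxX 1.0046 tMaxY 0.1760 | tΔX 3.8637 tΔY 1.0353
    t=0.1760 [y] (4,2)
    t=1.0046 [x] (3,2)
    t=1.2113 [y] (3,3)
    t=2.2465 [y] (3,4) — stop
  → r_2 = 2.2465
beam 3: φ=45°, α=150°
  cosα=-0.8660 sinα=0.5000 | (4,1) | tMaxX 0.3002 tMaxY 0.3400 | tΔX 1.1547 tΔY 2.0000
    t=0.3002 [x] (3,1)
    t=0.3400 [y] (3,2)
    t=1.4549 [x] (2,2)
    t=2.3400 [y] (2,3)
    t=2.6096 [x] (1,3)
    t=3.7643 [x] (0,3) — stop
  → r_3 = 3.7643

ranges = [4.8151, 2.2465, 3.7643]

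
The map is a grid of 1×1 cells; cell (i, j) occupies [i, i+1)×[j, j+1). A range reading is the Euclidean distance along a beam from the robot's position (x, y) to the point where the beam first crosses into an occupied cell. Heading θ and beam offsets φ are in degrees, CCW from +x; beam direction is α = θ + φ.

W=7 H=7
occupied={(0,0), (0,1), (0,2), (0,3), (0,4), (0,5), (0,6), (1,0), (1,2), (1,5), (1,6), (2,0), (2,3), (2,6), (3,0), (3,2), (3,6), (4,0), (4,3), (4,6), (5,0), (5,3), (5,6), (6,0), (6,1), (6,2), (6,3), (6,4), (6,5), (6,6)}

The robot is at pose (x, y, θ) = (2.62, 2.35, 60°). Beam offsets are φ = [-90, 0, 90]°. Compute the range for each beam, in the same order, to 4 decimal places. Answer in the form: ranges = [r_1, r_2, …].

beam 1: φ=-90°, α=330°
  cosα=0.8660 sinα=-0.5000 | (2,2) | tMaxX 0.4388 tMaxY 0.7000 | tΔX 1.1547 tΔY 2.0000
    t=0.4388 [x] (3,2) — stop
  → r_1 = 0.4388
beam 2: φ=0°, α=60°
  cosα=0.5000 sinα=0.8660 | (2,2) | tMaxX 0.7600 tMaxY 0.7506 | tΔX 2.0000 tΔY 1.1547
    t=0.7506 [y] (2,3) — stop
  → r_2 = 0.7506
beam 3: φ=90°, α=150°
  cosα=-0.8660 sinα=0.5000 | (2,2) | tMaxX 0.7159 tMaxY 1.3000 | tΔX 1.1547 tΔY 2.0000
    t=0.7159 [x] (1,2) — stop
  → r_3 = 0.7159

ranges = [0.4388, 0.7506, 0.7159]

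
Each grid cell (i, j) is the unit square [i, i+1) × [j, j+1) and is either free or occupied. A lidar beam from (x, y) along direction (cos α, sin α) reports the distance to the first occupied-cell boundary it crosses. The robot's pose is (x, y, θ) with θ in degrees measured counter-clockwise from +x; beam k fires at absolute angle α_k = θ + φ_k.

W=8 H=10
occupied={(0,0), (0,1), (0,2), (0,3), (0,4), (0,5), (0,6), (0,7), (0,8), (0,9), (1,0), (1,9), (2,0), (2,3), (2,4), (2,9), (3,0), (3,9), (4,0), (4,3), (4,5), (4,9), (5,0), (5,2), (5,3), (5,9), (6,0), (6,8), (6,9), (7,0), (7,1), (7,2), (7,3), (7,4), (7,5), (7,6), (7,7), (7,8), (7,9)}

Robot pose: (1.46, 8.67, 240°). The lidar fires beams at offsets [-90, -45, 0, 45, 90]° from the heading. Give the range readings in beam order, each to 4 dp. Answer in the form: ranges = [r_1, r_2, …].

ranges = [0.5312, 0.4762, 0.9200, 3.7995, 6.3970]

beam 1: φ=-90°, α=150°
  dir = (cos 150°, sin 150°) = (-0.8660, 0.5000); from cell (1,8)
  next x-line at t=0.5312, next y-line at t=0.6600; Δt_x=1.1547, Δt_y=2.0000
    x: enter (0,8) at t=0.5312 ← occupied
  → r_1 = 0.5312
beam 2: φ=-45°, α=195°
  dir = (cos 195°, sin 195°) = (-0.9659, -0.2588); from cell (1,8)
  next x-line at t=0.4762, next y-line at t=2.5887; Δt_x=1.0353, Δt_y=3.8637
    x: enter (0,8) at t=0.4762 ← occupied
  → r_2 = 0.4762
beam 3: φ=0°, α=240°
  dir = (cos 240°, sin 240°) = (-0.5000, -0.8660); from cell (1,8)
  next x-line at t=0.9200, next y-line at t=0.7736; Δt_x=2.0000, Δt_y=1.1547
    y: enter (1,7) at t=0.7736
    x: enter (0,7) at t=0.9200 ← occupied
  → r_3 = 0.9200
beam 4: φ=45°, α=285°
  dir = (cos 285°, sin 285°) = (0.2588, -0.9659); from cell (1,8)
  next x-line at t=2.0864, next y-line at t=0.6936; Δt_x=3.8637, Δt_y=1.0353
    y: enter (1,7) at t=0.6936
    y: enter (1,6) at t=1.7289
    x: enter (2,6) at t=2.0864
    y: enter (2,5) at t=2.7642
    y: enter (2,4) at t=3.7995 ← occupied
  → r_4 = 3.7995
beam 5: φ=90°, α=330°
  dir = (cos 330°, sin 330°) = (0.8660, -0.5000); from cell (1,8)
  next x-line at t=0.6235, next y-line at t=1.3400; Δt_x=1.1547, Δt_y=2.0000
    x: enter (2,8) at t=0.6235
    y: enter (2,7) at t=1.3400
    x: enter (3,7) at t=1.7782
    x: enter (4,7) at t=2.9329
    y: enter (4,6) at t=3.3400
    x: enter (5,6) at t=4.0876
    x: enter (6,6) at t=5.2423
    y: enter (6,5) at t=5.3400
    x: enter (7,5) at t=6.3970 ← occupied
  → r_5 = 6.3970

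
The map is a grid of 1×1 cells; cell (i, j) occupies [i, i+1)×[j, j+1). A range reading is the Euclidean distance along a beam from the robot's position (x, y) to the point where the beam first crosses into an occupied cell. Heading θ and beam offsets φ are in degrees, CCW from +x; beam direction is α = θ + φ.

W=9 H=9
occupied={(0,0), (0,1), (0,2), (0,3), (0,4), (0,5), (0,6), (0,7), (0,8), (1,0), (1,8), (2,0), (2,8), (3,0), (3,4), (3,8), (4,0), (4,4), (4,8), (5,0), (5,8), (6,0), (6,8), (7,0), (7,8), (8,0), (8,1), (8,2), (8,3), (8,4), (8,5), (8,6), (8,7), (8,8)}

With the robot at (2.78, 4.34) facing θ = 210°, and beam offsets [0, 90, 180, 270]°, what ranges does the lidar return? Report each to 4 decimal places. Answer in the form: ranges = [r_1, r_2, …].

ranges = [2.0554, 3.8567, 0.2540, 3.5600]

beam 1: φ=0°, α=210°
  dir = (cos 210°, sin 210°) = (-0.8660, -0.5000); from cell (2,4)
  next x-line at t=0.9007, next y-line at t=0.6800; Δt_x=1.1547, Δt_y=2.0000
    y: enter (2,3) at t=0.6800
    x: enter (1,3) at t=0.9007
    x: enter (0,3) at t=2.0554 ← occupied
  → r_1 = 2.0554
beam 2: φ=90°, α=300°
  dir = (cos 300°, sin 300°) = (0.5000, -0.8660); from cell (2,4)
  next x-line at t=0.4400, next y-line at t=0.3926; Δt_x=2.0000, Δt_y=1.1547
    y: enter (2,3) at t=0.3926
    x: enter (3,3) at t=0.4400
    y: enter (3,2) at t=1.5473
    x: enter (4,2) at t=2.4400
    y: enter (4,1) at t=2.7020
    y: enter (4,0) at t=3.8567 ← occupied
  → r_2 = 3.8567
beam 3: φ=180°, α=30°
  dir = (cos 30°, sin 30°) = (0.8660, 0.5000); from cell (2,4)
  next x-line at t=0.2540, next y-line at t=1.3200; Δt_x=1.1547, Δt_y=2.0000
    x: enter (3,4) at t=0.2540 ← occupied
  → r_3 = 0.2540
beam 4: φ=270°, α=120°
  dir = (cos 120°, sin 120°) = (-0.5000, 0.8660); from cell (2,4)
  next x-line at t=1.5600, next y-line at t=0.7621; Δt_x=2.0000, Δt_y=1.1547
    y: enter (2,5) at t=0.7621
    x: enter (1,5) at t=1.5600
    y: enter (1,6) at t=1.9168
    y: enter (1,7) at t=3.0715
    x: enter (0,7) at t=3.5600 ← occupied
  → r_4 = 3.5600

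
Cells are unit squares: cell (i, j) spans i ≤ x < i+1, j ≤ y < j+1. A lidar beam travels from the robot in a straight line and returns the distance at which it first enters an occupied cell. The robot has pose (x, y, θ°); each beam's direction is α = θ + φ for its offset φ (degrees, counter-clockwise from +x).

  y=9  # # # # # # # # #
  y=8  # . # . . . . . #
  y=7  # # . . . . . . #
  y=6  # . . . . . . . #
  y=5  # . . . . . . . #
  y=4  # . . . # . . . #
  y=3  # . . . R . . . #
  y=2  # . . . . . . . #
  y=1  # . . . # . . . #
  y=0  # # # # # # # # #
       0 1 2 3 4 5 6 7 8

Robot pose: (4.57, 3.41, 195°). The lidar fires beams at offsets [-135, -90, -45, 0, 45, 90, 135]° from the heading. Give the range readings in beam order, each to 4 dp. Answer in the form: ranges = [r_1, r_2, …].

ranges = [0.6813, 0.6108, 4.1223, 3.6959, 2.7828, 1.4597, 3.9606]

beam 1: φ=-135°, α=60°
  direction (0.5000, 0.8660); cell (4,3); t to first gridline: x 0.8600, y 0.6813 (then +2.0000 / +1.1547)
    (4,4) via y @ 0.6813  # hit
  → r_1 = 0.6813
beam 2: φ=-90°, α=105°
  direction (-0.2588, 0.9659); cell (4,3); t to first gridline: x 2.2023, y 0.6108 (then +3.8637 / +1.0353)
    (4,4) via y @ 0.6108  # hit
  → r_2 = 0.6108
beam 3: φ=-45°, α=150°
  direction (-0.8660, 0.5000); cell (4,3); t to first gridline: x 0.6582, y 1.1800 (then +1.1547 / +2.0000)
    (3,3) via x @ 0.6582
    (3,4) via y @ 1.1800
    (2,4) via x @ 1.8129
    (1,4) via x @ 2.9676
    (1,5) via y @ 3.1800
    (0,5) via x @ 4.1223  # hit
  → r_3 = 4.1223
beam 4: φ=0°, α=195°
  direction (-0.9659, -0.2588); cell (4,3); t to first gridline: x 0.5901, y 1.5841 (then +1.0353 / +3.8637)
    (3,3) via x @ 0.5901
    (3,2) via y @ 1.5841
    (2,2) via x @ 1.6254
    (1,2) via x @ 2.6607
    (0,2) via x @ 3.6959  # hit
  → r_4 = 3.6959
beam 5: φ=45°, α=240°
  direction (-0.5000, -0.8660); cell (4,3); t to first gridline: x 1.1400, y 0.4734 (then +2.0000 / +1.1547)
    (4,2) via y @ 0.4734
    (3,2) via x @ 1.1400
    (3,1) via y @ 1.6281
    (3,0) via y @ 2.7828  # hit
  → r_5 = 2.7828
beam 6: φ=90°, α=285°
  direction (0.2588, -0.9659); cell (4,3); t to first gridline: x 1.6614, y 0.4245 (then +3.8637 / +1.0353)
    (4,2) via y @ 0.4245
    (4,1) via y @ 1.4597  # hit
  → r_6 = 1.4597
beam 7: φ=135°, α=330°
  direction (0.8660, -0.5000); cell (4,3); t to first gridline: x 0.4965, y 0.8200 (then +1.1547 / +2.0000)
    (5,3) via x @ 0.4965
    (5,2) via y @ 0.8200
    (6,2) via x @ 1.6512
    (7,2) via x @ 2.8059
    (7,1) via y @ 2.8200
    (8,1) via x @ 3.9606  # hit
  → r_7 = 3.9606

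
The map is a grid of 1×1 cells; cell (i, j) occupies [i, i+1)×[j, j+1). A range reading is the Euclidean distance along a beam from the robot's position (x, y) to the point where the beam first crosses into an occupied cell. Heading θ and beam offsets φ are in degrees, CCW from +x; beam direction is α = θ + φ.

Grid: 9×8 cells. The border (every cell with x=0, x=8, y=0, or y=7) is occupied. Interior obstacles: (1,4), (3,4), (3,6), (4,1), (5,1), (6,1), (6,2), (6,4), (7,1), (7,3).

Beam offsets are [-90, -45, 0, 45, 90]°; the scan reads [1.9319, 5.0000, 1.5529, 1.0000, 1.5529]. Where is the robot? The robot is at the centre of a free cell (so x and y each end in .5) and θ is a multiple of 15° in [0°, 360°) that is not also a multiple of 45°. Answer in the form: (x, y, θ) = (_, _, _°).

Candidates: 32 free-cell centres × 16 headings = 512 poses. Raycast each; keep the one whose scan matches to 4 dp.
  (5.5, 6.5, 165°): beam 1 = 0.5176 ≠ 1.9319 ✗
  (3.5, 1.5, 210°): beam 1 = 3.0000 ≠ 1.9319 ✗
  (3.5, 1.5, 105°): beam 1 = 0.5176 ≠ 1.9319 ✗
  …
  (5.5, 3.5, 255°): r_1=1.9319, r_2=5.0000, r_3=1.5529, r_4=1.0000, r_5=1.5529 — all match ✓
No second candidate reproduces the full scan.

(x, y, θ) = (5.5, 3.5, 255°)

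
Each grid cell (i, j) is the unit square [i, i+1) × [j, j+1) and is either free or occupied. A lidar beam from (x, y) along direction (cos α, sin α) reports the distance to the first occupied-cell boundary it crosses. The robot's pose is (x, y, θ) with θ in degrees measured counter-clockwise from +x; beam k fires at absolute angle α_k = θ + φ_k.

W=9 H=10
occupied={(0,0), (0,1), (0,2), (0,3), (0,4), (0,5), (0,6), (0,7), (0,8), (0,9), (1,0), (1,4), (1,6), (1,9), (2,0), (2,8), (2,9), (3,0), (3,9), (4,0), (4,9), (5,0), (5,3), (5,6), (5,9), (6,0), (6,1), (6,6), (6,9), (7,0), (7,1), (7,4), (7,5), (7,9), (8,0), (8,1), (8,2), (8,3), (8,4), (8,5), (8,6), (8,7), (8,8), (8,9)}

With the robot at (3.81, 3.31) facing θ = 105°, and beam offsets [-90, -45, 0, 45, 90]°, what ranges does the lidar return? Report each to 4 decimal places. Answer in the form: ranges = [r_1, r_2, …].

ranges = [1.2320, 3.1061, 4.8554, 2.0900, 2.9091]

beam 1: φ=-90°, α=15°
  dir = (cos 15°, sin 15°) = (0.9659, 0.2588); from cell (3,3)
  next x-line at t=0.1967, next y-line at t=2.6660; Δt_x=1.0353, Δt_y=3.8637
    x: enter (4,3) at t=0.1967
    x: enter (5,3) at t=1.2320 ← occupied
  → r_1 = 1.2320
beam 2: φ=-45°, α=60°
  dir = (cos 60°, sin 60°) = (0.5000, 0.8660); from cell (3,3)
  next x-line at t=0.3800, next y-line at t=0.7967; Δt_x=2.0000, Δt_y=1.1547
    x: enter (4,3) at t=0.3800
    y: enter (4,4) at t=0.7967
    y: enter (4,5) at t=1.9514
    x: enter (5,5) at t=2.3800
    y: enter (5,6) at t=3.1061 ← occupied
  → r_2 = 3.1061
beam 3: φ=0°, α=105°
  dir = (cos 105°, sin 105°) = (-0.2588, 0.9659); from cell (3,3)
  next x-line at t=3.1296, next y-line at t=0.7143; Δt_x=3.8637, Δt_y=1.0353
    y: enter (3,4) at t=0.7143
    y: enter (3,5) at t=1.7496
    y: enter (3,6) at t=2.7849
    x: enter (2,6) at t=3.1296
    y: enter (2,7) at t=3.8202
    y: enter (2,8) at t=4.8554 ← occupied
  → r_3 = 4.8554
beam 4: φ=45°, α=150°
  dir = (cos 150°, sin 150°) = (-0.8660, 0.5000); from cell (3,3)
  next x-line at t=0.9353, next y-line at t=1.3800; Δt_x=1.1547, Δt_y=2.0000
    x: enter (2,3) at t=0.9353
    y: enter (2,4) at t=1.3800
    x: enter (1,4) at t=2.0900 ← occupied
  → r_4 = 2.0900
beam 5: φ=90°, α=195°
  dir = (cos 195°, sin 195°) = (-0.9659, -0.2588); from cell (3,3)
  next x-line at t=0.8386, next y-line at t=1.1977; Δt_x=1.0353, Δt_y=3.8637
    x: enter (2,3) at t=0.8386
    y: enter (2,2) at t=1.1977
    x: enter (1,2) at t=1.8738
    x: enter (0,2) at t=2.9091 ← occupied
  → r_5 = 2.9091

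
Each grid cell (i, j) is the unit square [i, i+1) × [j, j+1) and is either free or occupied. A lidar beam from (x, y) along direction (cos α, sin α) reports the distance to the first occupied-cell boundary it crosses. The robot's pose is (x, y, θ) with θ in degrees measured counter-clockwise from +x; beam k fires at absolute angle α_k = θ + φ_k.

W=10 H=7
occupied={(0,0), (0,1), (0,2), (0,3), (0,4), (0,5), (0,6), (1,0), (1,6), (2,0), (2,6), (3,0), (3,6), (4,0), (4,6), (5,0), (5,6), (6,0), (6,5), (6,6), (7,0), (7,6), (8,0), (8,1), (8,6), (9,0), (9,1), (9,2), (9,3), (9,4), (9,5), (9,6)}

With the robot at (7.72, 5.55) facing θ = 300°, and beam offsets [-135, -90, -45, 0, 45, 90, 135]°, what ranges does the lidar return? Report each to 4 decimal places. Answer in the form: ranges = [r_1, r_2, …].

ranges = [0.7454, 0.8314, 4.7105, 2.5600, 1.3252, 0.9000, 0.4659]

beam 1: φ=-135°, α=165°
  direction (-0.9659, 0.2588); cell (7,5); t to first gridline: x 0.7454, y 1.7387 (then +1.0353 / +3.8637)
    (6,5) via x @ 0.7454  # hit
  → r_1 = 0.7454
beam 2: φ=-90°, α=210°
  direction (-0.8660, -0.5000); cell (7,5); t to first gridline: x 0.8314, y 1.1000 (then +1.1547 / +2.0000)
    (6,5) via x @ 0.8314  # hit
  → r_2 = 0.8314
beam 3: φ=-45°, α=255°
  direction (-0.2588, -0.9659); cell (7,5); t to first gridline: x 2.7819, y 0.5694 (then +3.8637 / +1.0353)
    (7,4) via y @ 0.5694
    (7,3) via y @ 1.6047
    (7,2) via y @ 2.6400
    (6,2) via x @ 2.7819
    (6,1) via y @ 3.6752
    (6,0) via y @ 4.7105  # hit
  → r_3 = 4.7105
beam 4: φ=0°, α=300°
  direction (0.5000, -0.8660); cell (7,5); t to first gridline: x 0.5600, y 0.6351 (then +2.0000 / +1.1547)
    (8,5) via x @ 0.5600
    (8,4) via y @ 0.6351
    (8,3) via y @ 1.7898
    (9,3) via x @ 2.5600  # hit
  → r_4 = 2.5600
beam 5: φ=45°, α=345°
  direction (0.9659, -0.2588); cell (7,5); t to first gridline: x 0.2899, y 2.1250 (then +1.0353 / +3.8637)
    (8,5) via x @ 0.2899
    (9,5) via x @ 1.3252  # hit
  → r_5 = 1.3252
beam 6: φ=90°, α=30°
  direction (0.8660, 0.5000); cell (7,5); t to first gridline: x 0.3233, y 0.9000 (then +1.1547 / +2.0000)
    (8,5) via x @ 0.3233
    (8,6) via y @ 0.9000  # hit
  → r_6 = 0.9000
beam 7: φ=135°, α=75°
  direction (0.2588, 0.9659); cell (7,5); t to first gridline: x 1.0818, y 0.4659 (then +3.8637 / +1.0353)
    (7,6) via y @ 0.4659  # hit
  → r_7 = 0.4659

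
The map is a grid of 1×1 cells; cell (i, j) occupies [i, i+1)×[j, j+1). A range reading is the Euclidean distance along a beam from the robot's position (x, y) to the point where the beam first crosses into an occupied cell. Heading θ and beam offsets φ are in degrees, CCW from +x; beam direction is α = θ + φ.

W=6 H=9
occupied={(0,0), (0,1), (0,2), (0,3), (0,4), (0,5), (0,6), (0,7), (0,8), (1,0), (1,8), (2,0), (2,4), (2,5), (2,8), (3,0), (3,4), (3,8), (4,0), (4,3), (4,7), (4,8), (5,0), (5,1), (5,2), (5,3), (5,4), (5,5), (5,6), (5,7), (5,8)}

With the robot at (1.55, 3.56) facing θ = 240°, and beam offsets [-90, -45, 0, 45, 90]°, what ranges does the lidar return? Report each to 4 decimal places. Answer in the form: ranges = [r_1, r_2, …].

ranges = [0.6351, 0.5694, 1.1000, 2.6503, 3.9837]

beam 1: φ=-90°, α=150°
  d=(-0.8660,0.5000)  start (1,3)  tX=0.6351 tY=0.8800  stride 1/|dx|=1.1547 1/|dy|=2.0000
    cross x-line → (0,3), t=0.6351 (wall)
  → r_1 = 0.6351
beam 2: φ=-45°, α=195°
  d=(-0.9659,-0.2588)  start (1,3)  tX=0.5694 tY=2.1637  stride 1/|dx|=1.0353 1/|dy|=3.8637
    cross x-line → (0,3), t=0.5694 (wall)
  → r_2 = 0.5694
beam 3: φ=0°, α=240°
  d=(-0.5000,-0.8660)  start (1,3)  tX=1.1000 tY=0.6466  stride 1/|dx|=2.0000 1/|dy|=1.1547
    cross y-line → (1,2), t=0.6466
    cross x-line → (0,2), t=1.1000 (wall)
  → r_3 = 1.1000
beam 4: φ=45°, α=285°
  d=(0.2588,-0.9659)  start (1,3)  tX=1.7387 tY=0.5798  stride 1/|dx|=3.8637 1/|dy|=1.0353
    cross y-line → (1,2), t=0.5798
    cross y-line → (1,1), t=1.6150
    cross x-line → (2,1), t=1.7387
    cross y-line → (2,0), t=2.6503 (wall)
  → r_4 = 2.6503
beam 5: φ=90°, α=330°
  d=(0.8660,-0.5000)  start (1,3)  tX=0.5196 tY=1.1200  stride 1/|dx|=1.1547 1/|dy|=2.0000
    cross x-line → (2,3), t=0.5196
    cross y-line → (2,2), t=1.1200
    cross x-line → (3,2), t=1.6743
    cross x-line → (4,2), t=2.8290
    cross y-line → (4,1), t=3.1200
    cross x-line → (5,1), t=3.9837 (wall)
  → r_5 = 3.9837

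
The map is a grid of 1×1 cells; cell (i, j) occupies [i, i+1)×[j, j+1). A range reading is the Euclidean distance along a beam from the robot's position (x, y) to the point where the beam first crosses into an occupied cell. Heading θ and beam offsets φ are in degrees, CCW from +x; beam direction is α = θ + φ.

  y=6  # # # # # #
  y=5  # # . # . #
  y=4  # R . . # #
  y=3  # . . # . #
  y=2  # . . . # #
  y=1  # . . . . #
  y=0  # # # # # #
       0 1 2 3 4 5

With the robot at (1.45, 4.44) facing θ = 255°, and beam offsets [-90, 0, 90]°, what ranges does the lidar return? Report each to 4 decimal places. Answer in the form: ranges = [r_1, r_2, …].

ranges = [0.4659, 1.7387, 1.7000]

beam 1: φ=-90°, α=165°
  d=(-0.9659,0.2588)  start (1,4)  tX=0.4659 tY=2.1637  stride 1/|dx|=1.0353 1/|dy|=3.8637
    cross x-line → (0,4), t=0.4659 (wall)
  → r_1 = 0.4659
beam 2: φ=0°, α=255°
  d=(-0.2588,-0.9659)  start (1,4)  tX=1.7387 tY=0.4555  stride 1/|dx|=3.8637 1/|dy|=1.0353
    cross y-line → (1,3), t=0.4555
    cross y-line → (1,2), t=1.4908
    cross x-line → (0,2), t=1.7387 (wall)
  → r_2 = 1.7387
beam 3: φ=90°, α=345°
  d=(0.9659,-0.2588)  start (1,4)  tX=0.5694 tY=1.7000  stride 1/|dx|=1.0353 1/|dy|=3.8637
    cross x-line → (2,4), t=0.5694
    cross x-line → (3,4), t=1.6047
    cross y-line → (3,3), t=1.7000 (wall)
  → r_3 = 1.7000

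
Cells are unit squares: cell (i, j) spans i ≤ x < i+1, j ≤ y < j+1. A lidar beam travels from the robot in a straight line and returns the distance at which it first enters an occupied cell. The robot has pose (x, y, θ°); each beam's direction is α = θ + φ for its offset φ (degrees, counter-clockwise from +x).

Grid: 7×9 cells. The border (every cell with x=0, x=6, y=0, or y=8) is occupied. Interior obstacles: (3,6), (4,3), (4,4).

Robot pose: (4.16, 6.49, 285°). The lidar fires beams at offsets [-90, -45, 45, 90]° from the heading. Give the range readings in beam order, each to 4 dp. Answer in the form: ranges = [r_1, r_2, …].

beam 1: φ=-90°, α=195°
  d=(-0.9659,-0.2588)  start (4,6)  tX=0.1656 tY=1.8932  stride 1/|dx|=1.0353 1/|dy|=3.8637
    cross x-line → (3,6), t=0.1656 (wall)
  → r_1 = 0.1656
beam 2: φ=-45°, α=240°
  d=(-0.5000,-0.8660)  start (4,6)  tX=0.3200 tY=0.5658  stride 1/|dx|=2.0000 1/|dy|=1.1547
    cross x-line → (3,6), t=0.3200 (wall)
  → r_2 = 0.3200
beam 3: φ=45°, α=330°
  d=(0.8660,-0.5000)  start (4,6)  tX=0.9699 tY=0.9800  stride 1/|dx|=1.1547 1/|dy|=2.0000
    cross x-line → (5,6), t=0.9699
    cross y-line → (5,5), t=0.9800
    cross x-line → (6,5), t=2.1246 (wall)
  → r_3 = 2.1246
beam 4: φ=90°, α=15°
  d=(0.9659,0.2588)  start (4,6)  tX=0.8696 tY=1.9705  stride 1/|dx|=1.0353 1/|dy|=3.8637
    cross x-line → (5,6), t=0.8696
    cross x-line → (6,6), t=1.9049 (wall)
  → r_4 = 1.9049

ranges = [0.1656, 0.3200, 2.1246, 1.9049]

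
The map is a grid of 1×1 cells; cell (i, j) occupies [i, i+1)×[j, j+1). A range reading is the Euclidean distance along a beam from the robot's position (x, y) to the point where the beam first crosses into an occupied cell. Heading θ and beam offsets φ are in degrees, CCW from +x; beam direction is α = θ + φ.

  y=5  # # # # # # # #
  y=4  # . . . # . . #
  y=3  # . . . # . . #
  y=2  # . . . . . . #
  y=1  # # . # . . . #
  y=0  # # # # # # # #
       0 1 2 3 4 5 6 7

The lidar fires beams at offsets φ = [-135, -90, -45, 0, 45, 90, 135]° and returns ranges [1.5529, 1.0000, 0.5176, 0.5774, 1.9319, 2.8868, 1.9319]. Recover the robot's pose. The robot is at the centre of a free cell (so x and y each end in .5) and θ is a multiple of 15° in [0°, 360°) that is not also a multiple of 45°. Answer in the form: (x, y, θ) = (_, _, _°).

(x, y, θ) = (6.5, 2.5, 30°)

The pose lattice has 20·16 = 320 candidates. Test each by forward raycasting.
  (4.5, 1.5, 60°): beam 1 = 0.5176 ≠ 1.5529 ✗
  (2.5, 4.5, 75°): beam 1 = 2.8868 ≠ 1.5529 ✗
  (2.5, 2.5, 60°): beam 3 = 1.9319 ≠ 0.5176 ✗
  …
  (6.5, 2.5, 30°): r_1=1.5529, r_2=1.0000, r_3=0.5176, r_4=0.5774, r_5=1.9319, r_6=2.8868, r_7=1.9319 — all match ✓
No second candidate reproduces the full scan.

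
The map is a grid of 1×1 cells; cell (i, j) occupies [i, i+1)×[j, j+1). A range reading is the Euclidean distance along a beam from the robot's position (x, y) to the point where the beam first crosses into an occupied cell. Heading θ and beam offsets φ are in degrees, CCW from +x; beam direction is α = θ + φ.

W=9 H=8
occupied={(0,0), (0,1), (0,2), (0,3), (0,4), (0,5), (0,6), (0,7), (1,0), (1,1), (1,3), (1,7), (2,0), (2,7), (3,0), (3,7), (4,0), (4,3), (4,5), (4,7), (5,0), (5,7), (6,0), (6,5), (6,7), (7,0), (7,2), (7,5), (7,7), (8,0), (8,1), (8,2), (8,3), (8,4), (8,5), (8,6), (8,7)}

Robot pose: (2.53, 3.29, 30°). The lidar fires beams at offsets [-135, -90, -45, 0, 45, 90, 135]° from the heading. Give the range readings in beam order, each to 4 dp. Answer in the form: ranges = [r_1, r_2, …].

beam 1: φ=-135°, α=255°
  d=(-0.2588,-0.9659)  start (2,3)  tX=2.0478 tY=0.3002  stride 1/|dx|=3.8637 1/|dy|=1.0353
    cross y-line → (2,2), t=0.3002
    cross y-line → (2,1), t=1.3355
    cross x-line → (1,1), t=2.0478 (wall)
  → r_1 = 2.0478
beam 2: φ=-90°, α=300°
  d=(0.5000,-0.8660)  start (2,3)  tX=0.9400 tY=0.3349  stride 1/|dx|=2.0000 1/|dy|=1.1547
    cross y-line → (2,2), t=0.3349
    cross x-line → (3,2), t=0.9400
    cross y-line → (3,1), t=1.4896
    cross y-line → (3,0), t=2.6443 (wall)
  → r_2 = 2.6443
beam 3: φ=-45°, α=345°
  d=(0.9659,-0.2588)  start (2,3)  tX=0.4866 tY=1.1205  stride 1/|dx|=1.0353 1/|dy|=3.8637
    cross x-line → (3,3), t=0.4866
    cross y-line → (3,2), t=1.1205
    cross x-line → (4,2), t=1.5219
    cross x-line → (5,2), t=2.5571
    cross x-line → (6,2), t=3.5924
    cross x-line → (7,2), t=4.6277 (wall)
  → r_3 = 4.6277
beam 4: φ=0°, α=30°
  d=(0.8660,0.5000)  start (2,3)  tX=0.5427 tY=1.4200  stride 1/|dx|=1.1547 1/|dy|=2.0000
    cross x-line → (3,3), t=0.5427
    cross y-line → (3,4), t=1.4200
    cross x-line → (4,4), t=1.6974
    cross x-line → (5,4), t=2.8521
    cross y-line → (5,5), t=3.4200
    cross x-line → (6,5), t=4.0068 (wall)
  → r_4 = 4.0068
beam 5: φ=45°, α=75°
  d=(0.2588,0.9659)  start (2,3)  tX=1.8159 tY=0.7350  stride 1/|dx|=3.8637 1/|dy|=1.0353
    cross y-line → (2,4), t=0.7350
    cross y-line → (2,5), t=1.7703
    cross x-line → (3,5), t=1.8159
    cross y-line → (3,6), t=2.8056
    cross y-line → (3,7), t=3.8409 (wall)
  → r_5 = 3.8409
beam 6: φ=90°, α=120°
  d=(-0.5000,0.8660)  start (2,3)  tX=1.0600 tY=0.8198  stride 1/|dx|=2.0000 1/|dy|=1.1547
    cross y-line → (2,4), t=0.8198
    cross x-line → (1,4), t=1.0600
    cross y-line → (1,5), t=1.9745
    cross x-line → (0,5), t=3.0600 (wall)
  → r_6 = 3.0600
beam 7: φ=135°, α=165°
  d=(-0.9659,0.2588)  start (2,3)  tX=0.5487 tY=2.7432  stride 1/|dx|=1.0353 1/|dy|=3.8637
    cross x-line → (1,3), t=0.5487 (wall)
  → r_7 = 0.5487

ranges = [2.0478, 2.6443, 4.6277, 4.0068, 3.8409, 3.0600, 0.5487]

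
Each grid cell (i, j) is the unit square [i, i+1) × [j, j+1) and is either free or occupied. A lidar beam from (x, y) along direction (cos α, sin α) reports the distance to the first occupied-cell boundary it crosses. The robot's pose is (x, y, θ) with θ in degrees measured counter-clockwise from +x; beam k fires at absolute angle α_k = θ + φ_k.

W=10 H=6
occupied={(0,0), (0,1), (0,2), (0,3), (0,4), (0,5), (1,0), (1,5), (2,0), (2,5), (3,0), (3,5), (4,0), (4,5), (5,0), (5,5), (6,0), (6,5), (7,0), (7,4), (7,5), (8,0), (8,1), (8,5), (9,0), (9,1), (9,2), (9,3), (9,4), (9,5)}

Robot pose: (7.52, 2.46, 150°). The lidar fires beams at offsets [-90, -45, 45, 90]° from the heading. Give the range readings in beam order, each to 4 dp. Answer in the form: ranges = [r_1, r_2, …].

ranges = [2.9329, 1.5943, 5.6410, 1.6859]

beam 1: φ=-90°, α=60°
  dir = (cos 60°, sin 60°) = (0.5000, 0.8660); from cell (7,2)
  next x-line at t=0.9600, next y-line at t=0.6235; Δt_x=2.0000, Δt_y=1.1547
    y: enter (7,3) at t=0.6235
    x: enter (8,3) at t=0.9600
    y: enter (8,4) at t=1.7782
    y: enter (8,5) at t=2.9329 ← occupied
  → r_1 = 2.9329
beam 2: φ=-45°, α=105°
  dir = (cos 105°, sin 105°) = (-0.2588, 0.9659); from cell (7,2)
  next x-line at t=2.0091, next y-line at t=0.5590; Δt_x=3.8637, Δt_y=1.0353
    y: enter (7,3) at t=0.5590
    y: enter (7,4) at t=1.5943 ← occupied
  → r_2 = 1.5943
beam 3: φ=45°, α=195°
  dir = (cos 195°, sin 195°) = (-0.9659, -0.2588); from cell (7,2)
  next x-line at t=0.5383, next y-line at t=1.7773; Δt_x=1.0353, Δt_y=3.8637
    x: enter (6,2) at t=0.5383
    x: enter (5,2) at t=1.5736
    y: enter (5,1) at t=1.7773
    x: enter (4,1) at t=2.6089
    x: enter (3,1) at t=3.6442
    x: enter (2,1) at t=4.6794
    y: enter (2,0) at t=5.6410 ← occupied
  → r_3 = 5.6410
beam 4: φ=90°, α=240°
  dir = (cos 240°, sin 240°) = (-0.5000, -0.8660); from cell (7,2)
  next x-line at t=1.0400, next y-line at t=0.5312; Δt_x=2.0000, Δt_y=1.1547
    y: enter (7,1) at t=0.5312
    x: enter (6,1) at t=1.0400
    y: enter (6,0) at t=1.6859 ← occupied
  → r_4 = 1.6859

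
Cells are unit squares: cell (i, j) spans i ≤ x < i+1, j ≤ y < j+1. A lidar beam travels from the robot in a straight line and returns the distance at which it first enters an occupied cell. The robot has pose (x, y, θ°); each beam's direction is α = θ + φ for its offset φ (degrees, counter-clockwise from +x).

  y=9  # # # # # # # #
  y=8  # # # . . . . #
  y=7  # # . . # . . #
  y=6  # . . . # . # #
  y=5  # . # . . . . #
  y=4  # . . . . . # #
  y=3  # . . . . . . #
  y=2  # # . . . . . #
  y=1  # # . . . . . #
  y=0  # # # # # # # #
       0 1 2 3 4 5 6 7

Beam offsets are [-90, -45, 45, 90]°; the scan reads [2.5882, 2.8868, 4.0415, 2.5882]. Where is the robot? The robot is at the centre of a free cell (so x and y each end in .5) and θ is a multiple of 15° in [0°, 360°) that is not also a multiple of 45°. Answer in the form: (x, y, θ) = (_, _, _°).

(x, y, θ) = (5.5, 3.5, 165°)

Candidates: 38 free-cell centres × 16 headings = 608 poses. Raycast each; keep the one whose scan matches to 4 dp.
  (5.5, 2.5, 345°): beam 1 = 1.5529 ≠ 2.5882 ✗
  (5.5, 2.5, 120°): beam 1 = 1.7321 ≠ 2.5882 ✗
  (5.5, 1.5, 120°): beam 1 = 1.7321 ≠ 2.5882 ✗
  (2.5, 3.5, 300°): beam 1 = 1.0000 ≠ 2.5882 ✗
  …
  (5.5, 3.5, 165°): r_1=2.5882, r_2=2.8868, r_3=4.0415, r_4=2.5882 — all match ✓
Unique over the lattice → pose = (5.5, 3.5, 165°).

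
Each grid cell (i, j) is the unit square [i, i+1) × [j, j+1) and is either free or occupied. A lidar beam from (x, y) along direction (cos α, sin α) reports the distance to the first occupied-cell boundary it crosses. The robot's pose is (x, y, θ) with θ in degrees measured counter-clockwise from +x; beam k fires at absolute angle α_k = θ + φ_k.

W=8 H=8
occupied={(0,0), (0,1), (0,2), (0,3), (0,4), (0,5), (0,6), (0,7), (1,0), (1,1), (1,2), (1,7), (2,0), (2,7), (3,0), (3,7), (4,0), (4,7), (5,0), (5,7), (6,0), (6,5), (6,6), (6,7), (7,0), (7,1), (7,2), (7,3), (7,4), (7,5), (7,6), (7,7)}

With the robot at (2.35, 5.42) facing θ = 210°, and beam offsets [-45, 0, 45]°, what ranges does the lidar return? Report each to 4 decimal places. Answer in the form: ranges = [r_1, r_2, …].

beam 1: φ=-45°, α=165°
  direction (-0.9659, 0.2588); cell (2,5); t to first gridline: x 0.3623, y 2.2409 (then +1.0353 / +3.8637)
    (1,5) via x @ 0.3623
    (0,5) via x @ 1.3976  # hit
  → r_1 = 1.3976
beam 2: φ=0°, α=210°
  direction (-0.8660, -0.5000); cell (2,5); t to first gridline: x 0.4041, y 0.8400 (then +1.1547 / +2.0000)
    (1,5) via x @ 0.4041
    (1,4) via y @ 0.8400
    (0,4) via x @ 1.5588  # hit
  → r_2 = 1.5588
beam 3: φ=45°, α=255°
  direction (-0.2588, -0.9659); cell (2,5); t to first gridline: x 1.3523, y 0.4348 (then +3.8637 / +1.0353)
    (2,4) via y @ 0.4348
    (1,4) via x @ 1.3523
    (1,3) via y @ 1.4701
    (1,2) via y @ 2.5054  # hit
  → r_3 = 2.5054

ranges = [1.3976, 1.5588, 2.5054]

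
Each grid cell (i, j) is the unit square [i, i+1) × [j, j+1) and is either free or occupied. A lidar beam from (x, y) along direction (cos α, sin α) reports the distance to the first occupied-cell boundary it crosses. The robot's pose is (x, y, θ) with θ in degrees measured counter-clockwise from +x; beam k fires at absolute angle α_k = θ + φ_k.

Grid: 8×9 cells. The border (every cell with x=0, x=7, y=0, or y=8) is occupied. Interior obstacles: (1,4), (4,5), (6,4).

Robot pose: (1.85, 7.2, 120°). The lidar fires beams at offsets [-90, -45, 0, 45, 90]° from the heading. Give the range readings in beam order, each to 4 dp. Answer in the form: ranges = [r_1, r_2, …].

beam 1: φ=-90°, α=30°
  d=(0.8660,0.5000)  start (1,7)  tX=0.1732 tY=1.6000  stride 1/|dx|=1.1547 1/|dy|=2.0000
    cross x-line → (2,7), t=0.1732
    cross x-line → (3,7), t=1.3279
    cross y-line → (3,8), t=1.6000 (wall)
  → r_1 = 1.6000
beam 2: φ=-45°, α=75°
  d=(0.2588,0.9659)  start (1,7)  tX=0.5796 tY=0.8282  stride 1/|dx|=3.8637 1/|dy|=1.0353
    cross x-line → (2,7), t=0.5796
    cross y-line → (2,8), t=0.8282 (wall)
  → r_2 = 0.8282
beam 3: φ=0°, α=120°
  d=(-0.5000,0.8660)  start (1,7)  tX=1.7000 tY=0.9238  stride 1/|dx|=2.0000 1/|dy|=1.1547
    cross y-line → (1,8), t=0.9238 (wall)
  → r_3 = 0.9238
beam 4: φ=45°, α=165°
  d=(-0.9659,0.2588)  start (1,7)  tX=0.8800 tY=3.0910  stride 1/|dx|=1.0353 1/|dy|=3.8637
    cross x-line → (0,7), t=0.8800 (wall)
  → r_4 = 0.8800
beam 5: φ=90°, α=210°
  d=(-0.8660,-0.5000)  start (1,7)  tX=0.9815 tY=0.4000  stride 1/|dx|=1.1547 1/|dy|=2.0000
    cross y-line → (1,6), t=0.4000
    cross x-line → (0,6), t=0.9815 (wall)
  → r_5 = 0.9815

ranges = [1.6000, 0.8282, 0.9238, 0.8800, 0.9815]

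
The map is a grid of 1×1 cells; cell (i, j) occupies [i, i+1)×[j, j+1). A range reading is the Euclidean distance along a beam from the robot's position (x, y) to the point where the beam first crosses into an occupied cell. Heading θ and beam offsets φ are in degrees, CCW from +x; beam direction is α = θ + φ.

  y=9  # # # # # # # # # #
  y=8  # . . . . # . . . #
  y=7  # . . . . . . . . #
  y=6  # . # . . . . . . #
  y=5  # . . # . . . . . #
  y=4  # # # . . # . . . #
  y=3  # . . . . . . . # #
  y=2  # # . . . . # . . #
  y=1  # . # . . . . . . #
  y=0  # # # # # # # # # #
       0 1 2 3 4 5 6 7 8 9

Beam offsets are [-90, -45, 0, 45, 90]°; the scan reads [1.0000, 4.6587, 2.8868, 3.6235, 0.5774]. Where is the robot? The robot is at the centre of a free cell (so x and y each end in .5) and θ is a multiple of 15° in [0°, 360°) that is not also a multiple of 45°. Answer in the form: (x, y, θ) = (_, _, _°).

(x, y, θ) = (4.5, 5.5, 60°)

The pose lattice has 54·16 = 864 candidates. Test each by forward raycasting.
  (7.5, 5.5, 210°): beam 1 = 3.0000 ≠ 1.0000 ✗
  (3.5, 6.5, 60°): beam 1 = 5.1962 ≠ 1.0000 ✗
  (3.5, 4.5, 255°): beam 1 = 0.5176 ≠ 1.0000 ✗
  (4.5, 7.5, 330°): beam 1 = 1.7321 ≠ 1.0000 ✗
  …
  (4.5, 5.5, 60°): r_1=1.0000, r_2=4.6587, r_3=2.8868, r_4=3.6235, r_5=0.5774 — all match ✓
No second candidate reproduces the full scan.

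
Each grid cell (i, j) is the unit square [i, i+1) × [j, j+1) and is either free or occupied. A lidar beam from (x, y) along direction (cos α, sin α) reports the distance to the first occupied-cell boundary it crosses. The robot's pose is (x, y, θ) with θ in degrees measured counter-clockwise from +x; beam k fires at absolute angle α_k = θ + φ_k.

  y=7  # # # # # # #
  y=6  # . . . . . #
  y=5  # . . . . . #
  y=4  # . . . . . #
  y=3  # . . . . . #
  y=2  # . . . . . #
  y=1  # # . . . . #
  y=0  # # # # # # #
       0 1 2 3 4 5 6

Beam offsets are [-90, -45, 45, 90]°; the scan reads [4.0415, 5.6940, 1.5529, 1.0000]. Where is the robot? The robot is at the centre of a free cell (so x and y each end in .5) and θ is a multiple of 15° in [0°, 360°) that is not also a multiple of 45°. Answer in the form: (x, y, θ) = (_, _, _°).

(x, y, θ) = (4.5, 6.5, 300°)

The pose lattice has 29·16 = 464 candidates. Test each by forward raycasting.
  (4.5, 3.5, 255°): beam 1 = 3.6235 ≠ 4.0415 ✗
  (5.5, 3.5, 60°): beam 1 = 0.5774 ≠ 4.0415 ✗
  (5.5, 3.5, 210°): beam 2 = 4.6587 ≠ 5.6940 ✗
  …
  (4.5, 6.5, 300°): r_1=4.0415, r_2=5.6940, r_3=1.5529, r_4=1.0000 — all match ✓
No second candidate reproduces the full scan.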